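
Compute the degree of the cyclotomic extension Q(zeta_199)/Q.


The degree equals Euler's totient phi(199).
199 = 199
phi(199) = 198

198


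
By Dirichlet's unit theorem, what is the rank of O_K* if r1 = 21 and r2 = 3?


By Dirichlet's unit theorem:
rank = r1 + r2 - 1
= 21 + 3 - 1
= 23

23


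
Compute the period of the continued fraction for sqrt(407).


Run the CF algorithm for sqrt(407).
a_0 = floor(sqrt(407)) = 20; set m_0=0, q_0=1.
Recurrence: m' = q*a - m,  q' = (d - m'^2)/q,  a' = floor((a_0 + m')/q').
  step 1: m=20, q=7, a=5
  step 2: m=15, q=26, a=1
  step 3: m=11, q=11, a=2
  step 4: m=11, q=26, a=1
  step 5: m=15, q=7, a=5
  step 6: m=20, q=1, a=40
a_6 = 2*a_0 = 40, so the period closes here.
sqrt(407) = [20; 5, 1, 2, 1, 5, 40]
Period length = 6

6


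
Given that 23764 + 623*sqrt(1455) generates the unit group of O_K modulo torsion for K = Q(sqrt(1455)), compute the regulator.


epsilon = 23764 + 623*sqrt(1455)
= 47528.0000
R = ln(47528.0000)
= 10.7691

10.7691


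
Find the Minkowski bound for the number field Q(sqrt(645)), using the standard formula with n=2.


d = 645, d mod 4 = 1, so disc(K) = d = 645; |disc(K)| = 645
Real quadratic field, so n = 2, s = r2 = 0, r1 = 2
M = (n!/n^n) * (4/pi)^s * sqrt(|disc(K)|) = (2!/2^2) * (4/pi)^0 * sqrt(645)
= 0.5 * 1.000000 * 25.396850
= 12.6984

12.6984


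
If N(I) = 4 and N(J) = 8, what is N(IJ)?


N(IJ) = N(I) * N(J)
= 4 * 8
= 32

32


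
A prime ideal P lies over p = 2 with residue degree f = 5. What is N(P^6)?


N(P^a) = p^(a*f)
= 2^(6*5)
= 2^30
= 1073741824

1073741824


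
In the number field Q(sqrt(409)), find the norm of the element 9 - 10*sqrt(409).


N(a + b*sqrt(d)) = a^2 - d*b^2
= (9)^2 - (409)*(-10)^2
= 81 - 40900
= -40819

-40819


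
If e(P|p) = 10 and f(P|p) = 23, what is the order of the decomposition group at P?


|D_P| = e * f
= 10 * 23
= 230

230


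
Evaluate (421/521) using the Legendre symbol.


p = 521 is prime, so compute (421/521) with the reciprocity algorithm (Jacobi-symbol steps: pull out 2s via (2/n), flip via reciprocity, reduce):
  reciprocity: (421/521) -> +(521/421)
  reduce: (100/421)
  pull out 2: (2/421) = -1  (since 421 mod 8 = 5)
  pull out 2: (2/421) = -1  (since 421 mod 8 = 5)
  reciprocity: (25/421) -> +(421/25)
  reduce: (21/25)
  reciprocity: (21/25) -> +(25/21)
  reduce: (4/21)
  pull out 2: (2/21) = -1  (since 21 mod 8 = 5)
  pull out 2: (2/21) = -1  (since 21 mod 8 = 5)
  (1/21) = 1
Product of signs = 1
(421/521) = 1

1


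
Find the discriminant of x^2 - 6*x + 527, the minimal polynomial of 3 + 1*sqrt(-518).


The element 3 + 1*sqrt(-518) has minimal polynomial:
x^2 - 6*x + 527
Discriminant = (-6)^2 - 4*(527)
= 36 - 2108
= -2072

-2072


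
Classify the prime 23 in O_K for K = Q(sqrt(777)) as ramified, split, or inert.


K = Q(sqrt(777)). Since d mod 4 = 1, disc(K) = 777.
Check p | disc: 777 mod 23 = 18.
p does not divide disc. Compute Legendre symbol (d/p):
18^((23-1)/2) mod 23 = 1
(d/p) = 1, so p splits: (p) = P*P' with e=1, f=1, g=2.
Therefore p is split.

split


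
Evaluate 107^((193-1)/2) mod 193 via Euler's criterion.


p = 193 is prime and the exponent is (p-1)/2 = 96, so by Euler's criterion 107^96 = (107/193) = +1 or -1 mod 193.
Compute by square-and-multiply:
  96 = 64 + 32 (binary 1100000)
  Repeated squaring mod 193: 107^1 = 107, 107^2 = 62, 107^4 = 177, 107^8 = 63, 107^16 = 109, 107^32 = 108, 107^64 = 84
  107^96 = 107^64 * 107^32 = 84 * 108 mod 193
    84 * 108 = 9072 = 1 mod 193
  107^96 = 1 mod 193
Result 1: 107 is a quadratic residue mod 193.
107^96 mod 193 = 1

1


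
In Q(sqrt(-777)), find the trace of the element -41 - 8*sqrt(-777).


Tr(a + b*sqrt(d)) = (a + b*sqrt(d)) + (a - b*sqrt(d)) = 2a
= 2 * (-41)
= -82

-82


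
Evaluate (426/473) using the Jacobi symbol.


Compute (426/473) via quadratic reciprocity:
  pull out 2: (2/473) = +1  (since 473 mod 8 = 1)
  reciprocity: (213/473) -> +(473/213)
  reduce: (47/213)
  reciprocity: (47/213) -> +(213/47)
  reduce: (25/47)
  reciprocity: (25/47) -> +(47/25)
  reduce: (22/25)
  pull out 2: (2/25) = +1  (since 25 mod 8 = 1)
  reciprocity: (11/25) -> +(25/11)
  reduce: (3/11)
  reciprocity: (3/11) -> -(11/3)
  reduce: (2/3)
  pull out 2: (2/3) = -1  (since 3 mod 8 = 3)
  (1/3) = 1
Product of signs = 1

1


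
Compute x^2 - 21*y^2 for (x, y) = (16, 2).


x^2 - d*y^2
= 16^2 - 21*2^2
= 256 - 84
= 172

172


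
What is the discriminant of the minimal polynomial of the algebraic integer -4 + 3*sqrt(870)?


The element -4 + 3*sqrt(870) has minimal polynomial:
x^2 + 8*x - 7814
Discriminant = (8)^2 - 4*(-7814)
= 64 + 31256
= 31320

31320


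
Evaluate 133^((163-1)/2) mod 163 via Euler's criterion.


p = 163 is prime and the exponent is (p-1)/2 = 81, so by Euler's criterion 133^81 = (133/163) = +1 or -1 mod 163.
Compute by square-and-multiply:
  81 = 64 + 16 + 1 (binary 1010001)
  Repeated squaring mod 163: 133^1 = 133, 133^2 = 85, 133^4 = 53, 133^8 = 38, 133^16 = 140, 133^32 = 40, 133^64 = 133
  133^81 = 133^64 * 133^16 * 133^1 = 133 * 140 * 133 mod 163
    133 * 140 = 18620 = 38 mod 163
    38 * 133 = 5054 = 1 mod 163
  133^81 = 1 mod 163
Result 1: 133 is a quadratic residue mod 163.
133^81 mod 163 = 1

1


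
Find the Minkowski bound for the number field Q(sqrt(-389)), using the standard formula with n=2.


d = -389, d mod 4 = 3, so disc(K) = 4d = -1556; |disc(K)| = 1556
Imaginary quadratic field, so n = 2, s = r2 = 1, r1 = 0
M = (n!/n^n) * (4/pi)^s * sqrt(|disc(K)|) = (2!/2^2) * (4/pi)^1 * sqrt(1556)
= 0.5 * 1.273240 * 39.446166
= 25.1122

25.1122


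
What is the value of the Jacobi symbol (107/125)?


Compute (107/125) via quadratic reciprocity:
  reciprocity: (107/125) -> +(125/107)
  reduce: (18/107)
  pull out 2: (2/107) = -1  (since 107 mod 8 = 3)
  reciprocity: (9/107) -> +(107/9)
  reduce: (8/9)
  pull out 2: (2/9) = +1  (since 9 mod 8 = 1)
  pull out 2: (2/9) = +1  (since 9 mod 8 = 1)
  pull out 2: (2/9) = +1  (since 9 mod 8 = 1)
  (1/9) = 1
Product of signs = -1

-1


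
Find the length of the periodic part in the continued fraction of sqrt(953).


Run the CF algorithm for sqrt(953).
a_0 = floor(sqrt(953)) = 30; set m_0=0, q_0=1.
Recurrence: m' = q*a - m,  q' = (d - m'^2)/q,  a' = floor((a_0 + m')/q').
  step 1: m=30, q=53, a=1
  step 2: m=23, q=8, a=6
  step 3: m=25, q=41, a=1
  step 4: m=16, q=17, a=2
  step 5: m=18, q=37, a=1
  step 6: m=19, q=16, a=3
  step 7: m=29, q=7, a=8
  step 8: m=27, q=32, a=1
  step 9: m=5, q=29, a=1
  step 10: m=24, q=13, a=4
  step 11: m=28, q=13, a=4
  step 12: m=24, q=29, a=1
  step 13: m=5, q=32, a=1
  step 14: m=27, q=7, a=8
  step 15: m=29, q=16, a=3
  step 16: m=19, q=37, a=1
  step 17: m=18, q=17, a=2
  step 18: m=16, q=41, a=1
  step 19: m=25, q=8, a=6
  step 20: m=23, q=53, a=1
  step 21: m=30, q=1, a=60
a_21 = 2*a_0 = 60, so the period closes here.
sqrt(953) = [30; 1, 6, 1, 2, 1, 3, 8, 1, 1, 4, 4, 1, 1, 8, 3, 1, 2, 1, 6, 1, 60]
Period length = 21

21


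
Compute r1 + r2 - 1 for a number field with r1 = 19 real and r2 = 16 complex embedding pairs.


By Dirichlet's unit theorem:
rank = r1 + r2 - 1
= 19 + 16 - 1
= 34

34


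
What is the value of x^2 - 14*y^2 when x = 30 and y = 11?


x^2 - d*y^2
= 30^2 - 14*11^2
= 900 - 1694
= -794

-794


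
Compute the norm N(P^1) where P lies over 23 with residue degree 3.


N(P^a) = p^(a*f)
= 23^(1*3)
= 23^3
= 12167

12167


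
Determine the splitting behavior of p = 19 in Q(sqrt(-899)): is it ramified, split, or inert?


K = Q(sqrt(-899)). Since d mod 4 = 1, disc(K) = -899.
Check p | disc: -899 mod 19 = 13.
p does not divide disc. Compute Legendre symbol (d/p):
13^((19-1)/2) mod 19 = -1
(d/p) = -1, so p is inert: (p) stays prime with e=1, f=2, g=1.
Therefore p is inert.

inert


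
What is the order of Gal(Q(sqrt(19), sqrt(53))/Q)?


The 2 square roots of distinct primes are multiplicatively independent over Q,
so [K:Q] = 2^2 and Gal(K/Q) is isomorphic to (Z/2Z)^2.
|Gal| = 2^2 = 4

4


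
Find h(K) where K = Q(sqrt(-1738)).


K = Q(sqrt(-1738)). d mod 4 = 2, so D = disc(K) = 4d = -6952
h(K) equals the number of primitive reduced positive-definite forms (a, b, c) = a*x^2 + b*x*y + c*y^2 with b^2 - 4ac = D,
where reduced means |b| <= a <= c, with b >= 0 whenever |b| = a or a = c, and primitive means gcd(a, b, c) = 1.
Reduced forces 3a^2 <= |D| = 6952, so 1 <= a <= 48; b must have the parity of D, and c = (b^2 - D)/(4a) must be an integer >= a.
Enumerate a = 1..48, b in [-a, a]:
  a=1: (1, 0, 1738)  [1]
  a=2: (2, 0, 869)  [1]
  a=3..10: none
  a=11: (11, 0, 158)  [1]
  a=12: none
  a=13: (13, -4, 134), (13, 4, 134)  [2]
  a=14..16: none
  a=17: (17, -16, 106), (17, 16, 106)  [2]
  a=18..21: none
  a=22: (22, 0, 79)  [1]
  a=23..25: none
  a=26: (26, -4, 67), (26, 4, 67)  [2]
  a=27..33: none
  a=34: (34, -16, 53), (34, 16, 53)  [2]
  a=35..36: none
  a=37: (37, -2, 47), (37, 2, 47)  [2]
  a=38..40: none
  a=41: (41, -10, 43), (41, 10, 43)  [2]
  a=42..48: none
Total reduced forms: 1 + 1 + 1 + 2 + 2 + 1 + 2 + 2 + 2 + 2 = 16
h = 16

16


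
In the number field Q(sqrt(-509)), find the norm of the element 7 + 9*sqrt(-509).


N(a + b*sqrt(d)) = a^2 - d*b^2
= (7)^2 - (-509)*(9)^2
= 49 + 41229
= 41278

41278


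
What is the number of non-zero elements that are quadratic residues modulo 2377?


For prime p, the number of non-zero quadratic residues is (p-1)/2.
= (2377-1)/2
= 1188

1188


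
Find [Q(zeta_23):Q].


The degree equals Euler's totient phi(23).
23 = 23
phi(23) = 22

22


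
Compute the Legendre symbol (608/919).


p = 919 is prime, so compute (608/919) with the reciprocity algorithm (Jacobi-symbol steps: pull out 2s via (2/n), flip via reciprocity, reduce):
  pull out 2: (2/919) = +1  (since 919 mod 8 = 7)
  pull out 2: (2/919) = +1  (since 919 mod 8 = 7)
  pull out 2: (2/919) = +1  (since 919 mod 8 = 7)
  pull out 2: (2/919) = +1  (since 919 mod 8 = 7)
  pull out 2: (2/919) = +1  (since 919 mod 8 = 7)
  reciprocity: (19/919) -> -(919/19)
  reduce: (7/19)
  reciprocity: (7/19) -> -(19/7)
  reduce: (5/7)
  reciprocity: (5/7) -> +(7/5)
  reduce: (2/5)
  pull out 2: (2/5) = -1  (since 5 mod 8 = 5)
  (1/5) = 1
Product of signs = -1
(608/919) = -1

-1


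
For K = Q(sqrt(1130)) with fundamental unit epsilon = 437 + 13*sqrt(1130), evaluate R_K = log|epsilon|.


epsilon = 437 + 13*sqrt(1130)
= 874.0011
R = ln(874.0011)
= 6.7731

6.7731


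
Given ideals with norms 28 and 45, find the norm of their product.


N(IJ) = N(I) * N(J)
= 28 * 45
= 1260

1260


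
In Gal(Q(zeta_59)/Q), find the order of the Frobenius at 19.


The Frobenius at p in Gal(Q(zeta_n)/Q) = (Z/nZ)* is the class of p, so its order is ord_59(19), the smallest k >= 1 with 19^k = 1 mod 59.
n = 59 = 59, phi(59) = 58; the order divides phi(n).
Divisors of 58: 1, 2, 29, 58
Repeated squaring mod 59: 19^1 = 19, 19^2 = 7, 19^4 = 49, 19^8 = 41, 19^16 = 29, 19^32 = 15
Test divisors in increasing order:
  k=1: 19^1 = 19 mod 59
  k=2: 19^2 = 7 mod 59
  k=29: 19^29 = 29 * 41 * 49 * 19 = 1 mod 59  <- first divisor giving 1
Order = 29

29


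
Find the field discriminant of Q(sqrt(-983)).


For K = Q(sqrt(d)) with d squarefree: disc(K) = d if d = 1 mod 4, and disc(K) = 4d if d = 2 or 3 mod 4.
Here d = -983, and d mod 4 = 1.
d = 1 mod 4 (O_K = Z[(1+sqrt(d))/2]), so disc(K) = d = -983

-983


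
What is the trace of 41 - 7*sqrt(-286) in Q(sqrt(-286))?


Tr(a + b*sqrt(d)) = (a + b*sqrt(d)) + (a - b*sqrt(d)) = 2a
= 2 * (41)
= 82

82


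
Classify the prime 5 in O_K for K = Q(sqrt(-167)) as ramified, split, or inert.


K = Q(sqrt(-167)). Since d mod 4 = 1, disc(K) = -167.
Check p | disc: -167 mod 5 = 3.
p does not divide disc. Compute Legendre symbol (d/p):
3^((5-1)/2) mod 5 = -1
(d/p) = -1, so p is inert: (p) stays prime with e=1, f=2, g=1.
Therefore p is inert.

inert


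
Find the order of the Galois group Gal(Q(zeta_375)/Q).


|Gal(Q(zeta_375)/Q)| = phi(375)
= 200

200


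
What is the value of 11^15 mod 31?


p = 31 is prime and the exponent is (p-1)/2 = 15, so by Euler's criterion 11^15 = (11/31) = +1 or -1 mod 31.
Compute by square-and-multiply:
  15 = 8 + 4 + 2 + 1 (binary 1111)
  Repeated squaring mod 31: 11^1 = 11, 11^2 = 28, 11^4 = 9, 11^8 = 19
  11^15 = 11^8 * 11^4 * 11^2 * 11^1 = 19 * 9 * 28 * 11 mod 31
    19 * 9 = 171 = 16 mod 31
    16 * 28 = 448 = 14 mod 31
    14 * 11 = 154 = 30 mod 31
  11^15 = 30 mod 31
Result 30 = p - 1 = -1 mod 31: 11 is a quadratic non-residue mod 31. As a residue in [0, p-1] the value is 30.
11^15 mod 31 = 30

30


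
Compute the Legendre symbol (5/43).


p = 43 is prime, so compute (5/43) with the reciprocity algorithm (Jacobi-symbol steps: pull out 2s via (2/n), flip via reciprocity, reduce):
  reciprocity: (5/43) -> +(43/5)
  reduce: (3/5)
  reciprocity: (3/5) -> +(5/3)
  reduce: (2/3)
  pull out 2: (2/3) = -1  (since 3 mod 8 = 3)
  (1/3) = 1
Product of signs = -1
(5/43) = -1

-1


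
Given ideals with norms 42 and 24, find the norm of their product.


N(IJ) = N(I) * N(J)
= 42 * 24
= 1008

1008


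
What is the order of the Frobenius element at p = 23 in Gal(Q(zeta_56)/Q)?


The Frobenius at p in Gal(Q(zeta_n)/Q) = (Z/nZ)* is the class of p, so its order is ord_56(23), the smallest k >= 1 with 23^k = 1 mod 56.
n = 56 = 2^3 * 7, phi(56) = 24; the order divides phi(n).
Divisors of 24: 1, 2, 3, 4, 6, 8, 12, 24
Repeated squaring mod 56: 23^1 = 23, 23^2 = 25, 23^4 = 9, 23^8 = 25, 23^16 = 9
Test divisors in increasing order:
  k=1: 23^1 = 23 mod 56
  k=2: 23^2 = 25 mod 56
  k=3: 23^3 = 25 * 23 = 15 mod 56
  k=4: 23^4 = 9 mod 56
  k=6: 23^6 = 9 * 25 = 1 mod 56  <- first divisor giving 1
Order = 6

6


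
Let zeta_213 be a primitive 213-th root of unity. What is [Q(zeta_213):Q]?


The degree equals Euler's totient phi(213).
213 = 3 * 71
phi(213) = 140

140


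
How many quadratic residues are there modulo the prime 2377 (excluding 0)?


For prime p, the number of non-zero quadratic residues is (p-1)/2.
= (2377-1)/2
= 1188

1188


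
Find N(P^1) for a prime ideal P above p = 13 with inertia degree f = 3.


N(P^a) = p^(a*f)
= 13^(1*3)
= 13^3
= 2197

2197


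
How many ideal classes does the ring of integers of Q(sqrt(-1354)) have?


K = Q(sqrt(-1354)). d mod 4 = 2, so D = disc(K) = 4d = -5416
h(K) equals the number of primitive reduced positive-definite forms (a, b, c) = a*x^2 + b*x*y + c*y^2 with b^2 - 4ac = D,
where reduced means |b| <= a <= c, with b >= 0 whenever |b| = a or a = c, and primitive means gcd(a, b, c) = 1.
Reduced forces 3a^2 <= |D| = 5416, so 1 <= a <= 42; b must have the parity of D, and c = (b^2 - D)/(4a) must be an integer >= a.
Enumerate a = 1..42, b in [-a, a]:
  a=1: (1, 0, 1354)  [1]
  a=2: (2, 0, 677)  [1]
  a=3..4: none
  a=5: (5, -2, 271), (5, 2, 271)  [2]
  a=6: none
  a=7: (7, -4, 194), (7, 4, 194)  [2]
  a=8..9: none
  a=10: (10, -8, 137), (10, 8, 137)  [2]
  a=11..13: none
  a=14: (14, -4, 97), (14, 4, 97)  [2]
  a=15..22: none
  a=23: (23, -14, 61), (23, 14, 61)  [2]
  a=24: none
  a=25: (25, -22, 59), (25, 22, 59)  [2]
  a=26..28: none
  a=29: (29, -6, 47), (29, 6, 47)  [2]
  a=30: none
  a=31: (31, -28, 50), (31, 28, 50)  [2]
  a=32..34: none
  a=35: (35, -32, 46), (35, -18, 41), (35, 18, 41), (35, 32, 46)  [4]
  a=36..42: none
Total reduced forms: 1 + 1 + 2 + 2 + 2 + 2 + 2 + 2 + 2 + 2 + 4 = 22
h = 22

22


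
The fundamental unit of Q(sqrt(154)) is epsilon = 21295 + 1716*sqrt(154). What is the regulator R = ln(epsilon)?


epsilon = 21295 + 1716*sqrt(154)
= 42590.0000
R = ln(42590.0000)
= 10.6594

10.6594


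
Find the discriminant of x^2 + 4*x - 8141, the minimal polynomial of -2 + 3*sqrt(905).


The element -2 + 3*sqrt(905) has minimal polynomial:
x^2 + 4*x - 8141
Discriminant = (4)^2 - 4*(-8141)
= 16 + 32564
= 32580

32580


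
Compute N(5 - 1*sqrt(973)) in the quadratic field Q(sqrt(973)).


N(a + b*sqrt(d)) = a^2 - d*b^2
= (5)^2 - (973)*(-1)^2
= 25 - 973
= -948

-948


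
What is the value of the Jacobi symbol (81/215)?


Compute (81/215) via quadratic reciprocity:
  reciprocity: (81/215) -> +(215/81)
  reduce: (53/81)
  reciprocity: (53/81) -> +(81/53)
  reduce: (28/53)
  pull out 2: (2/53) = -1  (since 53 mod 8 = 5)
  pull out 2: (2/53) = -1  (since 53 mod 8 = 5)
  reciprocity: (7/53) -> +(53/7)
  reduce: (4/7)
  pull out 2: (2/7) = +1  (since 7 mod 8 = 7)
  pull out 2: (2/7) = +1  (since 7 mod 8 = 7)
  (1/7) = 1
Product of signs = 1

1


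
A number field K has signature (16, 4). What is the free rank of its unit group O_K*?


By Dirichlet's unit theorem:
rank = r1 + r2 - 1
= 16 + 4 - 1
= 19

19


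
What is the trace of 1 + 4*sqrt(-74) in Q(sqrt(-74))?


Tr(a + b*sqrt(d)) = (a + b*sqrt(d)) + (a - b*sqrt(d)) = 2a
= 2 * (1)
= 2

2


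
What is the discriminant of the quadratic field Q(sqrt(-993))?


For K = Q(sqrt(d)) with d squarefree: disc(K) = d if d = 1 mod 4, and disc(K) = 4d if d = 2 or 3 mod 4.
Here d = -993, and d mod 4 = 3.
d = 3 mod 4, not 1 (O_K = Z[sqrt(d)]), so disc(K) = 4d = 4 * (-993) = -3972

-3972


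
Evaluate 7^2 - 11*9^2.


x^2 - d*y^2
= 7^2 - 11*9^2
= 49 - 891
= -842

-842


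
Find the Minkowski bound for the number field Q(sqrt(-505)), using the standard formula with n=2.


d = -505, d mod 4 = 3, so disc(K) = 4d = -2020; |disc(K)| = 2020
Imaginary quadratic field, so n = 2, s = r2 = 1, r1 = 0
M = (n!/n^n) * (4/pi)^s * sqrt(|disc(K)|) = (2!/2^2) * (4/pi)^1 * sqrt(2020)
= 0.5 * 1.273240 * 44.944410
= 28.6125

28.6125


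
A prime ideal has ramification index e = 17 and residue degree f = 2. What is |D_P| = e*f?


|D_P| = e * f
= 17 * 2
= 34

34


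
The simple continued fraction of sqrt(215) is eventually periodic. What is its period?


Run the CF algorithm for sqrt(215).
a_0 = floor(sqrt(215)) = 14; set m_0=0, q_0=1.
Recurrence: m' = q*a - m,  q' = (d - m'^2)/q,  a' = floor((a_0 + m')/q').
  step 1: m=14, q=19, a=1
  step 2: m=5, q=10, a=1
  step 3: m=5, q=19, a=1
  step 4: m=14, q=1, a=28
a_4 = 2*a_0 = 28, so the period closes here.
sqrt(215) = [14; 1, 1, 1, 28]
Period length = 4

4


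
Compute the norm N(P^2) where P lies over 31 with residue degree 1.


N(P^a) = p^(a*f)
= 31^(2*1)
= 31^2
= 961

961


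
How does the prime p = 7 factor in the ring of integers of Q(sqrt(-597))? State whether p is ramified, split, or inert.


K = Q(sqrt(-597)). Since d mod 4 = 3, disc(K) = -2388.
Check p | disc: -2388 mod 7 = 6.
p does not divide disc. Compute Legendre symbol (d/p):
5^((7-1)/2) mod 7 = -1
(d/p) = -1, so p is inert: (p) stays prime with e=1, f=2, g=1.
Therefore p is inert.

inert


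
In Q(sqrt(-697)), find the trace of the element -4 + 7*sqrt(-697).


Tr(a + b*sqrt(d)) = (a + b*sqrt(d)) + (a - b*sqrt(d)) = 2a
= 2 * (-4)
= -8

-8


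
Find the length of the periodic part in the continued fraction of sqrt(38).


Run the CF algorithm for sqrt(38).
a_0 = floor(sqrt(38)) = 6; set m_0=0, q_0=1.
Recurrence: m' = q*a - m,  q' = (d - m'^2)/q,  a' = floor((a_0 + m')/q').
  step 1: m=6, q=2, a=6
  step 2: m=6, q=1, a=12
a_2 = 2*a_0 = 12, so the period closes here.
sqrt(38) = [6; 6, 12]
Period length = 2

2


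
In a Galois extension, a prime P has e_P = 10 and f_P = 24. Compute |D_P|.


|D_P| = e * f
= 10 * 24
= 240

240


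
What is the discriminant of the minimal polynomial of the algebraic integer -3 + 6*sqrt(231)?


The element -3 + 6*sqrt(231) has minimal polynomial:
x^2 + 6*x - 8307
Discriminant = (6)^2 - 4*(-8307)
= 36 + 33228
= 33264

33264


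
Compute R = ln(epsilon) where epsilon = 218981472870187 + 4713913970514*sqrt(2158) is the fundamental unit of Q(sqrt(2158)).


epsilon = 218981472870187 + 4713913970514*sqrt(2158)
= 4.3796e+14
R = ln(4.3796e+14)
= 33.7132

33.7132


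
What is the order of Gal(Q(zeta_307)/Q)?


|Gal(Q(zeta_307)/Q)| = phi(307)
= 306

306


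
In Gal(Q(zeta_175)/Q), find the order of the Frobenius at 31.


The Frobenius at p in Gal(Q(zeta_n)/Q) = (Z/nZ)* is the class of p, so its order is ord_175(31), the smallest k >= 1 with 31^k = 1 mod 175.
n = 175 = 5^2 * 7, phi(175) = 120; the order divides phi(n).
Divisors of 120: 1, 2, 3, 4, 5, 6, 8, 10, 12, 15, 20, 24, 30, 40, 60, 120
Repeated squaring mod 175: 31^1 = 31, 31^2 = 86, 31^4 = 46, 31^8 = 16, 31^16 = 81, 31^32 = 86, 31^64 = 46
Test divisors in increasing order:
  k=1: 31^1 = 31 mod 175
  k=2: 31^2 = 86 mod 175
  k=3: 31^3 = 86 * 31 = 41 mod 175
  k=4: 31^4 = 46 mod 175
  k=5: 31^5 = 46 * 31 = 26 mod 175
  k=6: 31^6 = 46 * 86 = 106 mod 175
  k=8: 31^8 = 16 mod 175
  k=10: 31^10 = 16 * 86 = 151 mod 175
  k=12: 31^12 = 16 * 46 = 36 mod 175
  k=15: 31^15 = 16 * 46 * 86 * 31 = 76 mod 175
  k=20: 31^20 = 81 * 46 = 51 mod 175
  k=24: 31^24 = 81 * 16 = 71 mod 175
  k=30: 31^30 = 81 * 16 * 46 * 86 = 1 mod 175  <- first divisor giving 1
Order = 30

30


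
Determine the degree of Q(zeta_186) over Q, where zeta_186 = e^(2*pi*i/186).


The degree equals Euler's totient phi(186).
186 = 2 * 3 * 31
phi(186) = 60

60


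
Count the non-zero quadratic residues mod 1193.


For prime p, the number of non-zero quadratic residues is (p-1)/2.
= (1193-1)/2
= 596

596


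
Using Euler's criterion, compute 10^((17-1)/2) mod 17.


p = 17 is prime and the exponent is (p-1)/2 = 8, so by Euler's criterion 10^8 = (10/17) = +1 or -1 mod 17.
Compute by square-and-multiply:
  8 = 8 (binary 1000)
  Repeated squaring mod 17: 10^1 = 10, 10^2 = 15, 10^4 = 4, 10^8 = 16
  10^8 = 16 mod 17
Result 16 = p - 1 = -1 mod 17: 10 is a quadratic non-residue mod 17. As a residue in [0, p-1] the value is 16.
10^8 mod 17 = 16

16


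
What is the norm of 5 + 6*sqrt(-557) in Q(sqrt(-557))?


N(a + b*sqrt(d)) = a^2 - d*b^2
= (5)^2 - (-557)*(6)^2
= 25 + 20052
= 20077

20077


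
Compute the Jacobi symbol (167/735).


Compute (167/735) via quadratic reciprocity:
  reciprocity: (167/735) -> -(735/167)
  reduce: (67/167)
  reciprocity: (67/167) -> -(167/67)
  reduce: (33/67)
  reciprocity: (33/67) -> +(67/33)
  reduce: (1/33)
  (1/33) = 1
Product of signs = 1

1


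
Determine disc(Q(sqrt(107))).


For K = Q(sqrt(d)) with d squarefree: disc(K) = d if d = 1 mod 4, and disc(K) = 4d if d = 2 or 3 mod 4.
Here d = 107, and d mod 4 = 3.
d = 3 mod 4, not 1 (O_K = Z[sqrt(d)]), so disc(K) = 4d = 4 * (107) = 428

428


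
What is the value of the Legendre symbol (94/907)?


p = 907 is prime, so compute (94/907) with the reciprocity algorithm (Jacobi-symbol steps: pull out 2s via (2/n), flip via reciprocity, reduce):
  pull out 2: (2/907) = -1  (since 907 mod 8 = 3)
  reciprocity: (47/907) -> -(907/47)
  reduce: (14/47)
  pull out 2: (2/47) = +1  (since 47 mod 8 = 7)
  reciprocity: (7/47) -> -(47/7)
  reduce: (5/7)
  reciprocity: (5/7) -> +(7/5)
  reduce: (2/5)
  pull out 2: (2/5) = -1  (since 5 mod 8 = 5)
  (1/5) = 1
Product of signs = 1
(94/907) = 1

1


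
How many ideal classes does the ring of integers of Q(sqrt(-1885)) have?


K = Q(sqrt(-1885)). d mod 4 = 3, so D = disc(K) = 4d = -7540
h(K) equals the number of primitive reduced positive-definite forms (a, b, c) = a*x^2 + b*x*y + c*y^2 with b^2 - 4ac = D,
where reduced means |b| <= a <= c, with b >= 0 whenever |b| = a or a = c, and primitive means gcd(a, b, c) = 1.
Reduced forces 3a^2 <= |D| = 7540, so 1 <= a <= 50; b must have the parity of D, and c = (b^2 - D)/(4a) must be an integer >= a.
Enumerate a = 1..50, b in [-a, a]:
  a=1: (1, 0, 1885)  [1]
  a=2: (2, 2, 943)  [1]
  a=3..4: none
  a=5: (5, 0, 377)  [1]
  a=6..9: none
  a=10: (10, 10, 191)  [1]
  a=11..12: none
  a=13: (13, 0, 145)  [1]
  a=14..16: none
  a=17: (17, -12, 113), (17, 12, 113)  [2]
  a=18..22: none
  a=23: (23, -2, 82), (23, 2, 82)  [2]
  a=24..25: none
  a=26: (26, 26, 79)  [1]
  a=27..28: none
  a=29: (29, 0, 65)  [1]
  a=30..33: none
  a=34: (34, -22, 59), (34, 22, 59)  [2]
  a=35..40: none
  a=41: (41, -2, 46), (41, 2, 46)  [2]
  a=42..46: none
  a=47: (47, 36, 47)  [1]
  a=48..50: none
Total reduced forms: 1 + 1 + 1 + 1 + 1 + 2 + 2 + 1 + 1 + 2 + 2 + 1 = 16
h = 16

16


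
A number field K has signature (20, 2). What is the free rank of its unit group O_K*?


By Dirichlet's unit theorem:
rank = r1 + r2 - 1
= 20 + 2 - 1
= 21

21


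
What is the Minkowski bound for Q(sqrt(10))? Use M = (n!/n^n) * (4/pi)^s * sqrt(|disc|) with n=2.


d = 10, d mod 4 = 2, so disc(K) = 4d = 40; |disc(K)| = 40
Real quadratic field, so n = 2, s = r2 = 0, r1 = 2
M = (n!/n^n) * (4/pi)^s * sqrt(|disc(K)|) = (2!/2^2) * (4/pi)^0 * sqrt(40)
= 0.5 * 1.000000 * 6.324555
= 3.1623

3.1623


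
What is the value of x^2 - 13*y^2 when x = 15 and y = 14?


x^2 - d*y^2
= 15^2 - 13*14^2
= 225 - 2548
= -2323

-2323


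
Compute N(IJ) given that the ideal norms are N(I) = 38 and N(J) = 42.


N(IJ) = N(I) * N(J)
= 38 * 42
= 1596

1596


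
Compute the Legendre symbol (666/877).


p = 877 is prime, so compute (666/877) with the reciprocity algorithm (Jacobi-symbol steps: pull out 2s via (2/n), flip via reciprocity, reduce):
  pull out 2: (2/877) = -1  (since 877 mod 8 = 5)
  reciprocity: (333/877) -> +(877/333)
  reduce: (211/333)
  reciprocity: (211/333) -> +(333/211)
  reduce: (122/211)
  pull out 2: (2/211) = -1  (since 211 mod 8 = 3)
  reciprocity: (61/211) -> +(211/61)
  reduce: (28/61)
  pull out 2: (2/61) = -1  (since 61 mod 8 = 5)
  pull out 2: (2/61) = -1  (since 61 mod 8 = 5)
  reciprocity: (7/61) -> +(61/7)
  reduce: (5/7)
  reciprocity: (5/7) -> +(7/5)
  reduce: (2/5)
  pull out 2: (2/5) = -1  (since 5 mod 8 = 5)
  (1/5) = 1
Product of signs = -1
(666/877) = -1

-1


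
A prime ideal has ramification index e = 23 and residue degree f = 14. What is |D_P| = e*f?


|D_P| = e * f
= 23 * 14
= 322

322


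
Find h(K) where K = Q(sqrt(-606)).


K = Q(sqrt(-606)). d mod 4 = 2, so D = disc(K) = 4d = -2424
h(K) equals the number of primitive reduced positive-definite forms (a, b, c) = a*x^2 + b*x*y + c*y^2 with b^2 - 4ac = D,
where reduced means |b| <= a <= c, with b >= 0 whenever |b| = a or a = c, and primitive means gcd(a, b, c) = 1.
Reduced forces 3a^2 <= |D| = 2424, so 1 <= a <= 28; b must have the parity of D, and c = (b^2 - D)/(4a) must be an integer >= a.
Enumerate a = 1..28, b in [-a, a]:
  a=1: (1, 0, 606)  [1]
  a=2: (2, 0, 303)  [1]
  a=3: (3, 0, 202)  [1]
  a=4: none
  a=5: (5, -4, 122), (5, 4, 122)  [2]
  a=6: (6, 0, 101)  [1]
  a=7..9: none
  a=10: (10, -4, 61), (10, 4, 61)  [2]
  a=11..14: none
  a=15: (15, -6, 41), (15, 6, 41)  [2]
  a=16..24: none
  a=25: (25, -24, 30), (25, 24, 30)  [2]
  a=26..28: none
Total reduced forms: 1 + 1 + 1 + 2 + 1 + 2 + 2 + 2 = 12
h = 12

12


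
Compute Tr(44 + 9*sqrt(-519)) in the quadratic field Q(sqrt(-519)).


Tr(a + b*sqrt(d)) = (a + b*sqrt(d)) + (a - b*sqrt(d)) = 2a
= 2 * (44)
= 88

88


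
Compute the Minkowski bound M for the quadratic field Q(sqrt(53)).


d = 53, d mod 4 = 1, so disc(K) = d = 53; |disc(K)| = 53
Real quadratic field, so n = 2, s = r2 = 0, r1 = 2
M = (n!/n^n) * (4/pi)^s * sqrt(|disc(K)|) = (2!/2^2) * (4/pi)^0 * sqrt(53)
= 0.5 * 1.000000 * 7.280110
= 3.6401

3.6401


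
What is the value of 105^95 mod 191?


p = 191 is prime and the exponent is (p-1)/2 = 95, so by Euler's criterion 105^95 = (105/191) = +1 or -1 mod 191.
Compute by square-and-multiply:
  95 = 64 + 16 + 8 + 4 + 2 + 1 (binary 1011111)
  Repeated squaring mod 191: 105^1 = 105, 105^2 = 138, 105^4 = 135, 105^8 = 80, 105^16 = 97, 105^32 = 50, 105^64 = 17
  105^95 = 105^64 * 105^16 * 105^8 * 105^4 * 105^2 * 105^1 = 17 * 97 * 80 * 135 * 138 * 105 mod 191
    17 * 97 = 1649 = 121 mod 191
    121 * 80 = 9680 = 130 mod 191
    130 * 135 = 17550 = 169 mod 191
    169 * 138 = 23322 = 20 mod 191
    20 * 105 = 2100 = 190 mod 191
  105^95 = 190 mod 191
Result 190 = p - 1 = -1 mod 191: 105 is a quadratic non-residue mod 191. As a residue in [0, p-1] the value is 190.
105^95 mod 191 = 190

190


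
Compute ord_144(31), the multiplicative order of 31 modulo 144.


We want ord_144(31), the smallest k >= 1 with 31^k = 1 mod 144.
n = 144 = 2^4 * 3^2, phi(144) = 48; the order divides phi(n).
Divisors of 48: 1, 2, 3, 4, 6, 8, 12, 16, 24, 48
Repeated squaring mod 144: 31^1 = 31, 31^2 = 97, 31^4 = 49, 31^8 = 97, 31^16 = 49, 31^32 = 97
Test divisors in increasing order:
  k=1: 31^1 = 31 mod 144
  k=2: 31^2 = 97 mod 144
  k=3: 31^3 = 97 * 31 = 127 mod 144
  k=4: 31^4 = 49 mod 144
  k=6: 31^6 = 49 * 97 = 1 mod 144  <- first divisor giving 1
Order = 6

6


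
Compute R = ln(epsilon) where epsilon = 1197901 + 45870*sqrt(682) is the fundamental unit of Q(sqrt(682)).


epsilon = 1197901 + 45870*sqrt(682)
= 2.3958e+06
R = ln(2.3958e+06)
= 14.6892

14.6892


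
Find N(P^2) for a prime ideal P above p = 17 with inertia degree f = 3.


N(P^a) = p^(a*f)
= 17^(2*3)
= 17^6
= 24137569

24137569


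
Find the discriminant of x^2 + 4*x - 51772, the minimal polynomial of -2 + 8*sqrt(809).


The element -2 + 8*sqrt(809) has minimal polynomial:
x^2 + 4*x - 51772
Discriminant = (4)^2 - 4*(-51772)
= 16 + 207088
= 207104

207104


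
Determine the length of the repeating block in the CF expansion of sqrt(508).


Run the CF algorithm for sqrt(508).
a_0 = floor(sqrt(508)) = 22; set m_0=0, q_0=1.
Recurrence: m' = q*a - m,  q' = (d - m'^2)/q,  a' = floor((a_0 + m')/q').
  step 1: m=22, q=24, a=1
  step 2: m=2, q=21, a=1
  step 3: m=19, q=7, a=5
  step 4: m=16, q=36, a=1
  step 5: m=20, q=3, a=14
  step 6: m=22, q=8, a=5
  step 7: m=18, q=23, a=1
  step 8: m=5, q=21, a=1
  step 9: m=16, q=12, a=3
  step 10: m=20, q=9, a=4
  step 11: m=16, q=28, a=1
  step 12: m=12, q=13, a=2
  step 13: m=14, q=24, a=1
  step 14: m=10, q=17, a=1
  step 15: m=7, q=27, a=1
  step 16: m=20, q=4, a=10
  step 17: m=20, q=27, a=1
  step 18: m=7, q=17, a=1
  step 19: m=10, q=24, a=1
  step 20: m=14, q=13, a=2
  step 21: m=12, q=28, a=1
  step 22: m=16, q=9, a=4
  step 23: m=20, q=12, a=3
  step 24: m=16, q=21, a=1
  step 25: m=5, q=23, a=1
  step 26: m=18, q=8, a=5
  step 27: m=22, q=3, a=14
  step 28: m=20, q=36, a=1
  step 29: m=16, q=7, a=5
  step 30: m=19, q=21, a=1
  step 31: m=2, q=24, a=1
  step 32: m=22, q=1, a=44
a_32 = 2*a_0 = 44, so the period closes here.
sqrt(508) = [22; 1, 1, 5, 1, 14, 5, 1, 1, 3, 4, 1, 2, 1, 1, 1, 10, 1, 1, 1, 2, 1, 4, 3, 1, 1, 5, 14, 1, 5, 1, 1, 44]
Period length = 32

32


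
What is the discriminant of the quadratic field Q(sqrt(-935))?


For K = Q(sqrt(d)) with d squarefree: disc(K) = d if d = 1 mod 4, and disc(K) = 4d if d = 2 or 3 mod 4.
Here d = -935, and d mod 4 = 1.
d = 1 mod 4 (O_K = Z[(1+sqrt(d))/2]), so disc(K) = d = -935

-935


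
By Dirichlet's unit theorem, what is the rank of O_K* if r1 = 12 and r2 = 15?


By Dirichlet's unit theorem:
rank = r1 + r2 - 1
= 12 + 15 - 1
= 26

26


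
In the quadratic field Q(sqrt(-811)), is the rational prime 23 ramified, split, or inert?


K = Q(sqrt(-811)). Since d mod 4 = 1, disc(K) = -811.
Check p | disc: -811 mod 23 = 17.
p does not divide disc. Compute Legendre symbol (d/p):
17^((23-1)/2) mod 23 = -1
(d/p) = -1, so p is inert: (p) stays prime with e=1, f=2, g=1.
Therefore p is inert.

inert


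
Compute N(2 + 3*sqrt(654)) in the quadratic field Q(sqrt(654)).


N(a + b*sqrt(d)) = a^2 - d*b^2
= (2)^2 - (654)*(3)^2
= 4 - 5886
= -5882

-5882


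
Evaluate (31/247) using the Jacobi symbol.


Compute (31/247) via quadratic reciprocity:
  reciprocity: (31/247) -> -(247/31)
  reduce: (30/31)
  pull out 2: (2/31) = +1  (since 31 mod 8 = 7)
  reciprocity: (15/31) -> -(31/15)
  reduce: (1/15)
  (1/15) = 1
Product of signs = 1

1


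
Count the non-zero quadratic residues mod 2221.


For prime p, the number of non-zero quadratic residues is (p-1)/2.
= (2221-1)/2
= 1110

1110


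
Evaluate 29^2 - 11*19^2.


x^2 - d*y^2
= 29^2 - 11*19^2
= 841 - 3971
= -3130

-3130


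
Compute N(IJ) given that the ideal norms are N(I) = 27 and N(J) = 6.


N(IJ) = N(I) * N(J)
= 27 * 6
= 162

162


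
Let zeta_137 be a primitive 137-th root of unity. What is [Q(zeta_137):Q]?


The degree equals Euler's totient phi(137).
137 = 137
phi(137) = 136

136


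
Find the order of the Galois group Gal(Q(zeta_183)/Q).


|Gal(Q(zeta_183)/Q)| = phi(183)
= 120

120


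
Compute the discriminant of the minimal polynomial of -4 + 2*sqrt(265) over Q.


The element -4 + 2*sqrt(265) has minimal polynomial:
x^2 + 8*x - 1044
Discriminant = (8)^2 - 4*(-1044)
= 64 + 4176
= 4240

4240


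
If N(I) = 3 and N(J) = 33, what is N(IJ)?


N(IJ) = N(I) * N(J)
= 3 * 33
= 99

99


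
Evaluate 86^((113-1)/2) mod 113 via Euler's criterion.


p = 113 is prime and the exponent is (p-1)/2 = 56, so by Euler's criterion 86^56 = (86/113) = +1 or -1 mod 113.
Compute by square-and-multiply:
  56 = 32 + 16 + 8 (binary 111000)
  Repeated squaring mod 113: 86^1 = 86, 86^2 = 51, 86^4 = 2, 86^8 = 4, 86^16 = 16, 86^32 = 30
  86^56 = 86^32 * 86^16 * 86^8 = 30 * 16 * 4 mod 113
    30 * 16 = 480 = 28 mod 113
    28 * 4 = 112 = 112 mod 113
  86^56 = 112 mod 113
Result 112 = p - 1 = -1 mod 113: 86 is a quadratic non-residue mod 113. As a residue in [0, p-1] the value is 112.
86^56 mod 113 = 112

112


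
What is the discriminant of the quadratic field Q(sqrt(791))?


For K = Q(sqrt(d)) with d squarefree: disc(K) = d if d = 1 mod 4, and disc(K) = 4d if d = 2 or 3 mod 4.
Here d = 791, and d mod 4 = 3.
d = 3 mod 4, not 1 (O_K = Z[sqrt(d)]), so disc(K) = 4d = 4 * (791) = 3164

3164


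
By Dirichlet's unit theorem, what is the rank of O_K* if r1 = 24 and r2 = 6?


By Dirichlet's unit theorem:
rank = r1 + r2 - 1
= 24 + 6 - 1
= 29

29


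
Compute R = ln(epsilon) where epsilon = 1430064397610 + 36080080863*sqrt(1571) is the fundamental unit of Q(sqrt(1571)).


epsilon = 1430064397610 + 36080080863*sqrt(1571)
= 2.8601e+12
R = ln(2.8601e+12)
= 28.6819

28.6819


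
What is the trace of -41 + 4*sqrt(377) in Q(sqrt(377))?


Tr(a + b*sqrt(d)) = (a + b*sqrt(d)) + (a - b*sqrt(d)) = 2a
= 2 * (-41)
= -82

-82


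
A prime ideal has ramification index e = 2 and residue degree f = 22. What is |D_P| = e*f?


|D_P| = e * f
= 2 * 22
= 44

44


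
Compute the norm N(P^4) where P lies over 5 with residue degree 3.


N(P^a) = p^(a*f)
= 5^(4*3)
= 5^12
= 244140625

244140625


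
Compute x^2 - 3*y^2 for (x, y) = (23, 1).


x^2 - d*y^2
= 23^2 - 3*1^2
= 529 - 3
= 526

526


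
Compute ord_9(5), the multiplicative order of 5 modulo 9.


We want ord_9(5), the smallest k >= 1 with 5^k = 1 mod 9.
n = 9 = 3^2, phi(9) = 6; the order divides phi(n).
Divisors of 6: 1, 2, 3, 6
Repeated squaring mod 9: 5^1 = 5, 5^2 = 7, 5^4 = 4
Test divisors in increasing order:
  k=1: 5^1 = 5 mod 9
  k=2: 5^2 = 7 mod 9
  k=3: 5^3 = 7 * 5 = 8 mod 9
  k=6: 5^6 = 4 * 7 = 1 mod 9  <- first divisor giving 1
Order = 6

6


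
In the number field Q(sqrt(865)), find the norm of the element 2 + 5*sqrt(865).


N(a + b*sqrt(d)) = a^2 - d*b^2
= (2)^2 - (865)*(5)^2
= 4 - 21625
= -21621

-21621


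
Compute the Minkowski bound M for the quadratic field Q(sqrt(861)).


d = 861, d mod 4 = 1, so disc(K) = d = 861; |disc(K)| = 861
Real quadratic field, so n = 2, s = r2 = 0, r1 = 2
M = (n!/n^n) * (4/pi)^s * sqrt(|disc(K)|) = (2!/2^2) * (4/pi)^0 * sqrt(861)
= 0.5 * 1.000000 * 29.342802
= 14.6714

14.6714


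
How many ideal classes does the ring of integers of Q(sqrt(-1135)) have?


K = Q(sqrt(-1135)). d mod 4 = 1, so D = disc(K) = d = -1135
h(K) equals the number of primitive reduced positive-definite forms (a, b, c) = a*x^2 + b*x*y + c*y^2 with b^2 - 4ac = D,
where reduced means |b| <= a <= c, with b >= 0 whenever |b| = a or a = c, and primitive means gcd(a, b, c) = 1.
Reduced forces 3a^2 <= |D| = 1135, so 1 <= a <= 19; b must have the parity of D, and c = (b^2 - D)/(4a) must be an integer >= a.
Enumerate a = 1..19, b in [-a, a]:
  a=1: (1, 1, 284)  [1]
  a=2: (2, -1, 142), (2, 1, 142)  [2]
  a=3: none
  a=4: (4, -1, 71), (4, 1, 71)  [2]
  a=5: (5, 5, 58)  [1]
  a=6..7: none
  a=8: (8, -7, 37), (8, 7, 37)  [2]
  a=9: none
  a=10: (10, -5, 29), (10, 5, 29)  [2]
  a=11: (11, -3, 26), (11, 3, 26)  [2]
  a=12: none
  a=13: (13, -3, 22), (13, 3, 22)  [2]
  a=14..15: none
  a=16: (16, -9, 19), (16, 9, 19)  [2]
  a=17: (17, -15, 20), (17, 15, 20)  [2]
  a=18..19: none
Total reduced forms: 1 + 2 + 2 + 1 + 2 + 2 + 2 + 2 + 2 + 2 = 18
h = 18

18


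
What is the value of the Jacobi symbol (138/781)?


Compute (138/781) via quadratic reciprocity:
  pull out 2: (2/781) = -1  (since 781 mod 8 = 5)
  reciprocity: (69/781) -> +(781/69)
  reduce: (22/69)
  pull out 2: (2/69) = -1  (since 69 mod 8 = 5)
  reciprocity: (11/69) -> +(69/11)
  reduce: (3/11)
  reciprocity: (3/11) -> -(11/3)
  reduce: (2/3)
  pull out 2: (2/3) = -1  (since 3 mod 8 = 3)
  (1/3) = 1
Product of signs = 1

1


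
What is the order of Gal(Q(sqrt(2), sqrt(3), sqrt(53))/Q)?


The 3 square roots of distinct primes are multiplicatively independent over Q,
so [K:Q] = 2^3 and Gal(K/Q) is isomorphic to (Z/2Z)^3.
|Gal| = 2^3 = 8

8


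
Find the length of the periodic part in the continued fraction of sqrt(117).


Run the CF algorithm for sqrt(117).
a_0 = floor(sqrt(117)) = 10; set m_0=0, q_0=1.
Recurrence: m' = q*a - m,  q' = (d - m'^2)/q,  a' = floor((a_0 + m')/q').
  step 1: m=10, q=17, a=1
  step 2: m=7, q=4, a=4
  step 3: m=9, q=9, a=2
  step 4: m=9, q=4, a=4
  step 5: m=7, q=17, a=1
  step 6: m=10, q=1, a=20
a_6 = 2*a_0 = 20, so the period closes here.
sqrt(117) = [10; 1, 4, 2, 4, 1, 20]
Period length = 6

6


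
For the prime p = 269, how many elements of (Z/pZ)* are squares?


For prime p, the number of non-zero quadratic residues is (p-1)/2.
= (269-1)/2
= 134

134


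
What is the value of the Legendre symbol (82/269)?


p = 269 is prime, so compute (82/269) with the reciprocity algorithm (Jacobi-symbol steps: pull out 2s via (2/n), flip via reciprocity, reduce):
  pull out 2: (2/269) = -1  (since 269 mod 8 = 5)
  reciprocity: (41/269) -> +(269/41)
  reduce: (23/41)
  reciprocity: (23/41) -> +(41/23)
  reduce: (18/23)
  pull out 2: (2/23) = +1  (since 23 mod 8 = 7)
  reciprocity: (9/23) -> +(23/9)
  reduce: (5/9)
  reciprocity: (5/9) -> +(9/5)
  reduce: (4/5)
  pull out 2: (2/5) = -1  (since 5 mod 8 = 5)
  pull out 2: (2/5) = -1  (since 5 mod 8 = 5)
  (1/5) = 1
Product of signs = -1
(82/269) = -1

-1


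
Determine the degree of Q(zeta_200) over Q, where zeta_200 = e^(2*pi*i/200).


The degree equals Euler's totient phi(200).
200 = 2^3 * 5^2
phi(200) = 80

80


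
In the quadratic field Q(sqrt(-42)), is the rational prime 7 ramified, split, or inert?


K = Q(sqrt(-42)). Since d mod 4 = 2, disc(K) = -168.
Check p | disc: -168 mod 7 = 0.
p divides disc, so p ramifies: (p) = P^2 with e=2, f=1, g=1.
Therefore p is ramified.

ramified


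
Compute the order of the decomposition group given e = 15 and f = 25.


|D_P| = e * f
= 15 * 25
= 375

375


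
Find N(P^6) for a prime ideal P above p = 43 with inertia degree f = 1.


N(P^a) = p^(a*f)
= 43^(6*1)
= 43^6
= 6321363049

6321363049


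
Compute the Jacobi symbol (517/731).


Compute (517/731) via quadratic reciprocity:
  reciprocity: (517/731) -> +(731/517)
  reduce: (214/517)
  pull out 2: (2/517) = -1  (since 517 mod 8 = 5)
  reciprocity: (107/517) -> +(517/107)
  reduce: (89/107)
  reciprocity: (89/107) -> +(107/89)
  reduce: (18/89)
  pull out 2: (2/89) = +1  (since 89 mod 8 = 1)
  reciprocity: (9/89) -> +(89/9)
  reduce: (8/9)
  pull out 2: (2/9) = +1  (since 9 mod 8 = 1)
  pull out 2: (2/9) = +1  (since 9 mod 8 = 1)
  pull out 2: (2/9) = +1  (since 9 mod 8 = 1)
  (1/9) = 1
Product of signs = -1

-1


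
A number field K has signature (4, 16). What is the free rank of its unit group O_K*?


By Dirichlet's unit theorem:
rank = r1 + r2 - 1
= 4 + 16 - 1
= 19

19


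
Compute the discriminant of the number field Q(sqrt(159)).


For K = Q(sqrt(d)) with d squarefree: disc(K) = d if d = 1 mod 4, and disc(K) = 4d if d = 2 or 3 mod 4.
Here d = 159, and d mod 4 = 3.
d = 3 mod 4, not 1 (O_K = Z[sqrt(d)]), so disc(K) = 4d = 4 * (159) = 636

636
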